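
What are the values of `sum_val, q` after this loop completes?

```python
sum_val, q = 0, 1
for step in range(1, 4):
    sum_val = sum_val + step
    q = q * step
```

Sum and factorial of 1 to 3
`sum_val, q` takes the values: (0, 1) → (1, 1) → (3, 1) → (3, 2) → (6, 2) → (6, 6)

Answer: 6, 6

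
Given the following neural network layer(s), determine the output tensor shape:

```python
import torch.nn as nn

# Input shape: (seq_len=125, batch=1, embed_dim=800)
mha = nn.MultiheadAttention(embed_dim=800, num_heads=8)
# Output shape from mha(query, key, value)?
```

Input: (125, 1, 800) -> Output: (125, 1, 800)

Answer: (125, 1, 800)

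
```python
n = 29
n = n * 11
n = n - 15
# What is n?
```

Trace:
`n = 29` → n = 29
`n = n * 11` → n = 319
`n = n - 15` → n = 304
So n = 304

Answer: 304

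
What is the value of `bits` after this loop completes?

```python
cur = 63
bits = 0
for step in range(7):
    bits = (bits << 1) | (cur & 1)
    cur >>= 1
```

Reverse lowest 7 bits of 63
`bits` takes the values: 0 → 1 → 3 → 7 → 15 → 31 → 63 → 126

Answer: 126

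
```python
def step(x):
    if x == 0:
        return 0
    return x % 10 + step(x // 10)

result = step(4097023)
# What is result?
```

Sum of digits of 4097023: 3 + 2 + 0 + 7 + 9 + 0 + 4 = 25

Answer: 25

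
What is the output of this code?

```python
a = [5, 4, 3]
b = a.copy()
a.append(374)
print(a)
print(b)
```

Key concept: list.copy() creates independent copy.
Step by step:
`a = [5, 4, 3]` → a = [5, 4, 3]
`b = a.copy()` → b = [5, 4, 3]
`a.append(374)` → a = [5, 4, 3, 374]
`print(a)` → prints [5, 4, 3, 374]
`print(b)` → prints [5, 4, 3]

Answer:
[5, 4, 3, 374]
[5, 4, 3]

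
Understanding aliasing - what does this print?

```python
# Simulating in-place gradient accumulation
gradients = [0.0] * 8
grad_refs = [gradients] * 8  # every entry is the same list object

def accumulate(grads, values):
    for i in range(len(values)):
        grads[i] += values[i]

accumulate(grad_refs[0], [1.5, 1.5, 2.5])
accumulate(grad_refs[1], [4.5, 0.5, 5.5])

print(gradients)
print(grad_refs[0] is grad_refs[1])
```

Key concept: gradient accumulation aliasing.
Step by step:
`gradients = [0.0] * 8` → gradients = [0.0, 0.0, 0.0, 0.0, 0.0, 0.0, 0.0, 0.0]
`grad_refs = [gradients] * 8` → grad_refs = [[0.0, 0.0, 0.0, 0.0, 0.0, 0.0, 0.0, 0.0], [0.0, 0.0, 0.0, 0.0, 0.0, 0.0, 0.0, 0.0], [0.0, 0.0, 0.0, 0.0, 0.0, 0.0, 0.0, 0.0], [0.0, 0.0, 0.0, 0.0, 0.0, 0.0, 0.0, 0.0], [0.0, 0.0, 0.0, 0.0, 0.0, 0.0, 0.0, 0.0], [0.0, 0.0, 0.0, 0.0, 0.0, 0.0, 0.0, 0.0], [0.0, 0.0, 0.0, 0.0, 0.0, 0.0, 0.0, 0.0], [0.0, 0.0, 0.0, 0.0, 0.0, 0.0, 0.0, 0.0]]
`accumulate(grad_refs[0], [1.5, 1.5, 2.5])` → gradients = [1.5, 1.5, 2.5, 0.0, 0.0, 0.0, 0.0, 0.0]; grad_refs = [[1.5, 1.5, 2.5, 0.0, 0.0, 0.0, 0.0, 0.0], [1.5, 1.5, 2.5, 0.0, 0.0, 0.0, 0.0, 0.0], [1.5, 1.5, 2.5, 0.0, 0.0, 0.0, 0.0, 0.0], [1.5, 1.5, 2.5, 0.0, 0.0, 0.0, 0.0, 0.0], [1.5, 1.5, 2.5, 0.0, 0.0, 0.0, 0.0, 0.0], [1.5, 1.5, 2.5, 0.0, 0.0, 0.0, 0.0, 0.0], [1.5, 1.5, 2.5, 0.0, 0.0, 0.0, 0.0, 0.0], [1.5, 1.5, 2.5, 0.0, 0.0, 0.0, 0.0, 0.0]]
`accumulate(grad_refs[1], [4.5, 0.5, 5.5])` → gradients = [6.0, 2.0, 8.0, 0.0, 0.0, 0.0, 0.0, 0.0]; grad_refs = [[6.0, 2.0, 8.0, 0.0, 0.0, 0.0, 0.0, 0.0], [6.0, 2.0, 8.0, 0.0, 0.0, 0.0, 0.0, 0.0], [6.0, 2.0, 8.0, 0.0, 0.0, 0.0, 0.0, 0.0], [6.0, 2.0, 8.0, 0.0, 0.0, 0.0, 0.0, 0.0], [6.0, 2.0, 8.0, 0.0, 0.0, 0.0, 0.0, 0.0], [6.0, 2.0, 8.0, 0.0, 0.0, 0.0, 0.0, 0.0], [6.0, 2.0, 8.0, 0.0, 0.0, 0.0, 0.0, 0.0], [6.0, 2.0, 8.0, 0.0, 0.0, 0.0, 0.0, 0.0]]
`print(gradients)` → prints [6.0, 2.0, 8.0, 0.0, 0.0, 0.0, 0.0, 0.0]
`print(grad_refs[0] is grad_refs[1])` → prints True

Answer:
[6.0, 2.0, 8.0, 0.0, 0.0, 0.0, 0.0, 0.0]
True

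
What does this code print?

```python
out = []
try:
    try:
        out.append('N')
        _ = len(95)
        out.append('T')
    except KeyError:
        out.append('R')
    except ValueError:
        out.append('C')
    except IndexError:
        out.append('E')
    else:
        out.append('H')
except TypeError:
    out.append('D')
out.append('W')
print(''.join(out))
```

Execution trace: 'N' (inner try body) → 'D' (outer except TypeError) → 'W' (after the try/except). Output: NDW

Answer: NDW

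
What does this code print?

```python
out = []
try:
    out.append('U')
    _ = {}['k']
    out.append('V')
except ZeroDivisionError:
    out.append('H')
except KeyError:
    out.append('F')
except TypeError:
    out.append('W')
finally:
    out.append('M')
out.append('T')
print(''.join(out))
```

Execution trace: 'U' (try body) → 'F' (except KeyError) → 'M' (finally) → 'T' (after the try/except). Output: UFMT

Answer: UFMT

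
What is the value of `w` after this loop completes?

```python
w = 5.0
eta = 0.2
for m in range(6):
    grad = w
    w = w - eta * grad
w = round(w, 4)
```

Gradient descent: w = 5.0 * (1 - 0.2)^6
`w` takes the values: 5.0 → 4.0 → 3.2 → 2.56 → 2.048 → 1.6384 → 1.31072 → 1.3107

Answer: 1.3107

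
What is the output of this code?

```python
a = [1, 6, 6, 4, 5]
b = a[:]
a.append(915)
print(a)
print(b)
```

Key concept: slice [:] creates copy.
Step by step:
`a = [1, 6, 6, 4, 5]` → a = [1, 6, 6, 4, 5]
`b = a[:]` → b = [1, 6, 6, 4, 5]
`a.append(915)` → a = [1, 6, 6, 4, 5, 915]
`print(a)` → prints [1, 6, 6, 4, 5, 915]
`print(b)` → prints [1, 6, 6, 4, 5]

Answer:
[1, 6, 6, 4, 5, 915]
[1, 6, 6, 4, 5]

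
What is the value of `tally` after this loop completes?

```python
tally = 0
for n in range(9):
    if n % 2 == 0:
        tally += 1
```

Count numbers divisible by 2 in range(9)
`tally` takes the values: 0 → 1 → 2 → 3 → 4 → 5

Answer: 5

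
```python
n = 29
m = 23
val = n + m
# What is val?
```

Trace:
`n = 29` → n = 29
`m = 23` → m = 23
`val = n + m` → val = 52
So val = 52

Answer: 52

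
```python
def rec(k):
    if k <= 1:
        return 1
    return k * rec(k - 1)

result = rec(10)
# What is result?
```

rec(10) = 10 * 9 * 8 * 7 * 6 * 5 * 4 * 3 * 2 * 1 = 3628800

Answer: 3628800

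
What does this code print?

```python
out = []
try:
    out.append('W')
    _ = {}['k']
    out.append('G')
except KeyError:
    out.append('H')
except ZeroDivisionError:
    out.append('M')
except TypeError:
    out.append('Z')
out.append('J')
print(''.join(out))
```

Execution trace: 'W' (try body) → 'H' (except KeyError) → 'J' (after the try/except). Output: WHJ

Answer: WHJ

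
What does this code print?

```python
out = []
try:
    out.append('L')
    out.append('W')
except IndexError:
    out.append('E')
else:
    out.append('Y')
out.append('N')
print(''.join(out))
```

Execution trace: 'L' (try body) → 'W' (try body, no exception) → 'Y' (else) → 'N' (after the try/except). Output: LWYN

Answer: LWYN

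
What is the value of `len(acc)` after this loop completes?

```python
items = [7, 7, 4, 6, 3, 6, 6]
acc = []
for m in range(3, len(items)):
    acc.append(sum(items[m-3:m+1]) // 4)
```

Number of 4-element averages
`acc` takes the values: [] → [6] → [6, 5] → [6, 5, 4] → [6, 5, 4, 5]
So `len(acc)` = 4

Answer: 4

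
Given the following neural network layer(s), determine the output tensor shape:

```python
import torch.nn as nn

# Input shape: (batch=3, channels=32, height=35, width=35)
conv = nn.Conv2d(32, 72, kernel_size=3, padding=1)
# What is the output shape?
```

Input: (3, 32, 35, 35) -> Output: (3, 72, 35, 35)

Answer: (3, 72, 35, 35)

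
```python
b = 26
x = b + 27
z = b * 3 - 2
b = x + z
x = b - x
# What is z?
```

Trace:
`b = 26` → b = 26
`x = b + 27` → x = 53
`z = b * 3 - 2` → z = 76
`b = x + z` → b = 129
`x = b - x` → x = 76
So z = 76

Answer: 76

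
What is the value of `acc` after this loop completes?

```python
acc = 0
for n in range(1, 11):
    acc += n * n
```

Sum of squares 1² to 10² = 385
`acc` takes the values: 0 → 1 → 5 → 14 → 30 → 55 → 91 → 140 → 204 → 285 → 385

Answer: 385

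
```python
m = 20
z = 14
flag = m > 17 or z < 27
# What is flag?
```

Trace:
`m = 20` → m = 20
`z = 14` → z = 14
`flag = m > 17 or z < 27` → flag = True
So flag = True

Answer: True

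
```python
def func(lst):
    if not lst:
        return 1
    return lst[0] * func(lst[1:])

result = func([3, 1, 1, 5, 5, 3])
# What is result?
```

Product over [3, 1, 1, 5, 5, 3] = 3 * 1 * 1 * 5 * 5 * 3 = 225

Answer: 225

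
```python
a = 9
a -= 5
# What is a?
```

Trace:
`a = 9` → a = 9
`a -= 5` → a = 4
So a = 4

Answer: 4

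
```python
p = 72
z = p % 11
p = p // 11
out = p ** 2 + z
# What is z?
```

Trace:
`p = 72` → p = 72
`z = p % 11` → z = 6
`p = p // 11` → p = 6
`out = p ** 2 + z` → out = 42
So z = 6

Answer: 6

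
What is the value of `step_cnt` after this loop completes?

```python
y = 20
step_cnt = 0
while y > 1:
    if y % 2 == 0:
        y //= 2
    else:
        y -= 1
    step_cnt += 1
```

Steps to reduce 20 to 1
`step_cnt` takes the values: 0 → 1 → 2 → 3 → 4 → 5

Answer: 5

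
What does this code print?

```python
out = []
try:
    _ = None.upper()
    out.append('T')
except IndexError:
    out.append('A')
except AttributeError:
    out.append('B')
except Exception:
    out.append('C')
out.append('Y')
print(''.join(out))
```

Execution trace: 'B' (except AttributeError) → 'Y' (after the try/except). Output: BY

Answer: BY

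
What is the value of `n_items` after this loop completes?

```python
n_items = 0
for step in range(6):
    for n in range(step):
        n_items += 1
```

Triangle number: 0+1+2+...+5
`n_items` takes the values: 0 → 1 → 2 → 3 → 4 → 5 → 6 → 7 → 8 → 9 → 10 → 11 → 12 → 13 → 14 → 15

Answer: 15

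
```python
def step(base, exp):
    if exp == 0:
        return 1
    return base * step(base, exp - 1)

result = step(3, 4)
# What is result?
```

step(3, 4) = 3 * 3 * 3 * 3 = 81

Answer: 81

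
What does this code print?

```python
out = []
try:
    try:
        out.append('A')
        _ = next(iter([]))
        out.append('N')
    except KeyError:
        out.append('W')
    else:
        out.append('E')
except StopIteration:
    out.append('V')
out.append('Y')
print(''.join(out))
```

Execution trace: 'A' (try body) → 'V' (outer except StopIteration) → 'Y' (after the try/except). Output: AVY

Answer: AVY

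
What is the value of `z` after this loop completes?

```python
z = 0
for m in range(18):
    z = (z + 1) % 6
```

Increment mod 6, 18 times = 0
`z` takes the values: 0 → 1 → 2 → 3 → 4 → 5 → 0 → 1 → 2 → 3 → 4 → 5 → 0 → 1 → 2 → 3 → 4 → 5 → 0

Answer: 0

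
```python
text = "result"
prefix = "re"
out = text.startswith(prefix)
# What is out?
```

Trace:
`text = "result"` → text = 'result'
`prefix = "re"` → prefix = 're'
`out = text.startswith(prefix)` → out = True
So out = True

Answer: True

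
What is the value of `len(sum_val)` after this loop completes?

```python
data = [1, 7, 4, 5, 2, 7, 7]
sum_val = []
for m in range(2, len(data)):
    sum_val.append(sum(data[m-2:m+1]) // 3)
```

Number of 3-element averages
`sum_val` takes the values: [] → [4] → [4, 5] → [4, 5, 3] → [4, 5, 3, 4] → [4, 5, 3, 4, 5]
So `len(sum_val)` = 5

Answer: 5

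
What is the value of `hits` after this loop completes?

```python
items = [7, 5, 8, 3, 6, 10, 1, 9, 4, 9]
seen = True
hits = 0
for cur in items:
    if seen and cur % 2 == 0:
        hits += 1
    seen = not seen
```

Count even values at even positions
`hits` takes the values: 0 → 1 → 2 → 3

Answer: 3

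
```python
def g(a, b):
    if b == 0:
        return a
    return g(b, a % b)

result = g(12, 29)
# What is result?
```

g(12, 29) -> g(29, 12) -> g(12, 5) -> g(5, 2) -> g(2, 1) -> g(1, 0) -> 1

Answer: 1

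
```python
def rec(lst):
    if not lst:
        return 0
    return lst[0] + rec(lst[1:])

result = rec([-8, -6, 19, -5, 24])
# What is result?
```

(-8) + (-6) + 19 + (-5) + 24 + 0 = 24

Answer: 24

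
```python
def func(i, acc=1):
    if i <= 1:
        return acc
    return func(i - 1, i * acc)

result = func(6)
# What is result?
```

Accumulator trace (n, acc): (6, 1) -> (5, 6) -> (4, 30) -> (3, 120) -> (2, 360) -> (1, 720) -> return 720

Answer: 720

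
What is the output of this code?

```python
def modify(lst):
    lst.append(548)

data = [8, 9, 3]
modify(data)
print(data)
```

Key concept: function modifies passed list.
Step by step:
`data = [8, 9, 3]` → data = [8, 9, 3]
`modify(data)` → data = [8, 9, 3, 548]
`print(data)` → prints [8, 9, 3, 548]

Answer: [8, 9, 3, 548]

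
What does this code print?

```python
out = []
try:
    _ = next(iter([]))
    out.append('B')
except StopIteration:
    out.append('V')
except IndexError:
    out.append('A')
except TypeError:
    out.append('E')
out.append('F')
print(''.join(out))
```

Execution trace: 'V' (except StopIteration) → 'F' (after the try/except). Output: VF

Answer: VF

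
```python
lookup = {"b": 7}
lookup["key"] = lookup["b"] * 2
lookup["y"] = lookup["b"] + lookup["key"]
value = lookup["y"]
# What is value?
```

Trace:
`lookup = {"b": 7}` → lookup = {'b': 7}
`lookup["key"] = lookup["b"] * 2` → lookup = {'b': 7, 'key': 14}
`lookup["y"] = lookup["b"] + lookup["key"]` → lookup = {'b': 7, 'key': 14, 'y': 21}
`value = lookup["y"]` → value = 21
So value = 21

Answer: 21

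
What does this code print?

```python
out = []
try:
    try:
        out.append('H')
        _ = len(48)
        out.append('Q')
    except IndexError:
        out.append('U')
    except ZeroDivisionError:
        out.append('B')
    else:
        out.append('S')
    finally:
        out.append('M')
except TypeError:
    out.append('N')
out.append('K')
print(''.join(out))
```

Execution trace: 'H' (try body) → 'M' (finally) → 'N' (outer except TypeError) → 'K' (after the try/except). Output: HMNK

Answer: HMNK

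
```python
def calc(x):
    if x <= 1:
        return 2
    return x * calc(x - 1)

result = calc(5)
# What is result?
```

calc(5) = 5 * 4 * 3 * 2 * 2 = 240

Answer: 240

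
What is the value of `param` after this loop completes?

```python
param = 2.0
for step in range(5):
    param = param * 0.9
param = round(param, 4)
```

Exponential decay: 2.0 * 0.9^5
`param` takes the values: 2.0 → 1.8 → 1.62 → 1.458 → 1.3122 → 1.18098 → 1.181

Answer: 1.181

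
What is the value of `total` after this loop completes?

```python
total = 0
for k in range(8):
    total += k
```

Sum of 0 to 7 = 28
`total` takes the values: 0 → 1 → 3 → 6 → 10 → 15 → 21 → 28

Answer: 28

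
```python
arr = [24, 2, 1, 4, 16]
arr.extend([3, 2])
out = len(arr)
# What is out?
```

Trace:
`arr = [24, 2, 1, 4, 16]` → arr = [24, 2, 1, 4, 16]
`arr.extend([3, 2])` → arr = [24, 2, 1, 4, 16, 3, 2]
`out = len(arr)` → out = 7
So out = 7

Answer: 7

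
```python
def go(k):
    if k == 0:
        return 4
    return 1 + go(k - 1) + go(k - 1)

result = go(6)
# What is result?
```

go(k) = 1 + 2·go(k-1), go(0)=4. Closed form: (4+1)·2^6 - 1 = 319.

Answer: 319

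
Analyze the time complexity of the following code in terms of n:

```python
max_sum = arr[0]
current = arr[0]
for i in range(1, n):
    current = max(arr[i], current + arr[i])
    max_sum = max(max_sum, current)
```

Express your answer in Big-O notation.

This is Kadane's algorithm for maximum subarray. Time complexity: O(n).

Answer: O(n)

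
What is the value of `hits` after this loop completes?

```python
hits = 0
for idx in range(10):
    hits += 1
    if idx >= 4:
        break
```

Loop breaks when idx reaches 4, hits is 5
`hits` takes the values: 0 → 1 → 2 → 3 → 4 → 5

Answer: 5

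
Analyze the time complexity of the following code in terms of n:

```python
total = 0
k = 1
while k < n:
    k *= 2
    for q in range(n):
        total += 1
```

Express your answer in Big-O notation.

Each loop level contributes: log n × n. Multiplying the contributions gives O(n log n).

Answer: O(n log n)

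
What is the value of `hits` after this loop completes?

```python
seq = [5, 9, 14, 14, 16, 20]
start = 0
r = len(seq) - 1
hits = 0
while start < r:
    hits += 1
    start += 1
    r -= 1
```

Iterations until pointers meet (list length 6)
`hits` takes the values: 0 → 1 → 2 → 3

Answer: 3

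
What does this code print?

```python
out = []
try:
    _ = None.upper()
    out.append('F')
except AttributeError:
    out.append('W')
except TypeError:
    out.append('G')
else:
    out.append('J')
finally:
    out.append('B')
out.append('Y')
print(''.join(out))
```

Execution trace: 'W' (except AttributeError) → 'B' (finally) → 'Y' (after the try/except). Output: WBY

Answer: WBY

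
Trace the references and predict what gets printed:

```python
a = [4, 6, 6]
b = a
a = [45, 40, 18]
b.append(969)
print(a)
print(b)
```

Key concept: rebinding vs mutation: a is rebound to a new list, b still points at the original.
Step by step:
`a = [4, 6, 6]` → a = [4, 6, 6]
`b = a` → b = [4, 6, 6] (same object as a)
`a = [45, 40, 18]` → a = [45, 40, 18]
`b.append(969)` → b = [4, 6, 6, 969]
`print(a)` → prints [45, 40, 18]
`print(b)` → prints [4, 6, 6, 969]

Answer:
[45, 40, 18]
[4, 6, 6, 969]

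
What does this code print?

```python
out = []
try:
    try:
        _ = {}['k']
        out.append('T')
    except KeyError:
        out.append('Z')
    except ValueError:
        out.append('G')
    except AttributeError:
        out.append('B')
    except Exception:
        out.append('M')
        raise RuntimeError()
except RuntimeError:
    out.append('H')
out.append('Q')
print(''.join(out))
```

Execution trace: 'Z' (inner except KeyError) → 'Q' (after the try/except). Output: ZQ

Answer: ZQ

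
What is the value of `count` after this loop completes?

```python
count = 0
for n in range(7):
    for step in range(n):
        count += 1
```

Triangle number: 0+1+2+...+6
`count` takes the values: 0 → 1 → 2 → 3 → 4 → 5 → 6 → 7 → 8 → 9 → 10 → 11 → 12 → 13 → 14 → 15 → 16 → 17 → 18 → 19 → 20 → 21

Answer: 21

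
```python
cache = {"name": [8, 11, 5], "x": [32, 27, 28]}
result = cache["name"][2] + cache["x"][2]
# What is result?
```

Trace:
`cache = {"name": [8, 11, 5], "x": [32, 27, 28]}` → cache = {'name': [8, 11, 5], 'x': [32, 27, 28]}
`result = cache["name"][2] + cache["x"][2]` → result = 33
So result = 33

Answer: 33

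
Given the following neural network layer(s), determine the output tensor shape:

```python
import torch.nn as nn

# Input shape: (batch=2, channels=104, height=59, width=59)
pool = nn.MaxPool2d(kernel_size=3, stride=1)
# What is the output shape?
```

Input: (2, 104, 59, 59) -> Output: (2, 104, 57, 57)

Answer: (2, 104, 57, 57)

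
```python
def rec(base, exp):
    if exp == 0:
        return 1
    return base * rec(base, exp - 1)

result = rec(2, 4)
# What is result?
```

rec(2, 4) = 2 * 2 * 2 * 2 = 16

Answer: 16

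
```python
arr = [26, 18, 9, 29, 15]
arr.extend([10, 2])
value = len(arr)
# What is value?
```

Trace:
`arr = [26, 18, 9, 29, 15]` → arr = [26, 18, 9, 29, 15]
`arr.extend([10, 2])` → arr = [26, 18, 9, 29, 15, 10, 2]
`value = len(arr)` → value = 7
So value = 7

Answer: 7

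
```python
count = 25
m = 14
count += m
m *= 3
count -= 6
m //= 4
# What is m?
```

Trace:
`count = 25` → count = 25
`m = 14` → m = 14
`count += m` → count = 39
`m *= 3` → m = 42
`count -= 6` → count = 33
`m //= 4` → m = 10
So m = 10

Answer: 10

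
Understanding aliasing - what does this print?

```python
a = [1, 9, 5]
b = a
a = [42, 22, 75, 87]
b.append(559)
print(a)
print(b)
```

Key concept: rebinding vs mutation: a is rebound to a new list, b still points at the original.
Step by step:
`a = [1, 9, 5]` → a = [1, 9, 5]
`b = a` → b = [1, 9, 5] (same object as a)
`a = [42, 22, 75, 87]` → a = [42, 22, 75, 87]
`b.append(559)` → b = [1, 9, 5, 559]
`print(a)` → prints [42, 22, 75, 87]
`print(b)` → prints [1, 9, 5, 559]

Answer:
[42, 22, 75, 87]
[1, 9, 5, 559]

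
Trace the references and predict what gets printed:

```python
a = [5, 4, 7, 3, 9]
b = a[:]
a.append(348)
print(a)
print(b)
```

Key concept: slice [:] creates copy.
Step by step:
`a = [5, 4, 7, 3, 9]` → a = [5, 4, 7, 3, 9]
`b = a[:]` → b = [5, 4, 7, 3, 9]
`a.append(348)` → a = [5, 4, 7, 3, 9, 348]
`print(a)` → prints [5, 4, 7, 3, 9, 348]
`print(b)` → prints [5, 4, 7, 3, 9]

Answer:
[5, 4, 7, 3, 9, 348]
[5, 4, 7, 3, 9]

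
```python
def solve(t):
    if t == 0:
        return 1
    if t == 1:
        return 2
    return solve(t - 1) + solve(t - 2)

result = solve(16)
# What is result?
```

Build up from base cases: solve(0)=1, solve(1)=2, solve(2)=3, solve(3)=5, solve(4)=8, solve(5)=13, solve(6)=21, ..., solve(16)=2584

Answer: 2584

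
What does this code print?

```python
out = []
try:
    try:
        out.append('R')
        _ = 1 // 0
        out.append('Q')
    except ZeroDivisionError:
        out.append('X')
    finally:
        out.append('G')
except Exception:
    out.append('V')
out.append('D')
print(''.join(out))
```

Execution trace: 'R' (inner try body) → 'X' (inner except ZeroDivisionError) → 'G' (inner finally) → 'D' (after the try/except). Output: RXGD

Answer: RXGD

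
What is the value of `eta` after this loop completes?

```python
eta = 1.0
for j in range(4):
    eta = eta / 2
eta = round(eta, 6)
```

Halving LR 4 times: 1 / 2^4
`eta` takes the values: 1.0 → 0.5 → 0.25 → 0.125 → 0.0625

Answer: 0.0625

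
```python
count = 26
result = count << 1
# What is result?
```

Trace:
`count = 26` → count = 26
`result = count << 1` → result = 52
So result = 52

Answer: 52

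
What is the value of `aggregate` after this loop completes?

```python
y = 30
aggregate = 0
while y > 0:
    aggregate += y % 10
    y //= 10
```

Sum digits of 30
`aggregate` takes the values: 0 → 3

Answer: 3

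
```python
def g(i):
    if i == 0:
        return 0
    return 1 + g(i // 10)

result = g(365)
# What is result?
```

Count of digits of 365: 3

Answer: 3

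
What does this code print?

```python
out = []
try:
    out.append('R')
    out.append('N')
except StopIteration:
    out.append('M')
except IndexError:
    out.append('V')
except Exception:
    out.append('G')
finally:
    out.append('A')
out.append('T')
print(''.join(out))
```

Execution trace: 'R' (try body) → 'N' (try body, no exception) → 'A' (finally) → 'T' (after the try/except). Output: RNAT

Answer: RNAT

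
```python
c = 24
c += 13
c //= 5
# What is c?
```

Trace:
`c = 24` → c = 24
`c += 13` → c = 37
`c //= 5` → c = 7
So c = 7

Answer: 7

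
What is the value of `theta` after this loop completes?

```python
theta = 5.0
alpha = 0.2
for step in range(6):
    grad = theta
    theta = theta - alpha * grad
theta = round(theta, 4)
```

Gradient descent: w = 5.0 * (1 - 0.2)^6
`theta` takes the values: 5.0 → 4.0 → 3.2 → 2.56 → 2.048 → 1.6384 → 1.31072 → 1.3107

Answer: 1.3107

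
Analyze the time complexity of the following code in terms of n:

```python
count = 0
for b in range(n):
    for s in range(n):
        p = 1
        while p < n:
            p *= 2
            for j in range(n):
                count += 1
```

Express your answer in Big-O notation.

Each loop level contributes: n × n × log n × n. Multiplying the contributions gives O(n^3 log n).

Answer: O(n^3 log n)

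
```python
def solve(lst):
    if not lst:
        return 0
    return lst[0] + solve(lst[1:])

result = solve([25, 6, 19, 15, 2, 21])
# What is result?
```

25 + 6 + 19 + 15 + 2 + 21 + 0 = 88

Answer: 88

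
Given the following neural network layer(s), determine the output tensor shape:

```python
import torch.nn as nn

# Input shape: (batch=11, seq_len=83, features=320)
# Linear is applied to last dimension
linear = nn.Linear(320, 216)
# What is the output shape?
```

Input: (11, 83, 320) -> Output: (11, 83, 216)

Answer: (11, 83, 216)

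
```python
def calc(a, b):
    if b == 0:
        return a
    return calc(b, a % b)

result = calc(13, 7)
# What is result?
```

calc(13, 7) -> calc(7, 6) -> calc(6, 1) -> calc(1, 0) -> 1

Answer: 1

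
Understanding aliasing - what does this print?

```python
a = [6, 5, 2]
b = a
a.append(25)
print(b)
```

Key concept: basic list aliasing.
Step by step:
`a = [6, 5, 2]` → a = [6, 5, 2]
`b = a` → b = [6, 5, 2] (same object as a)
`a.append(25)` → a = [6, 5, 2, 25] (same object as b); b = [6, 5, 2, 25] (same object as a)
`print(b)` → prints [6, 5, 2, 25]

Answer: [6, 5, 2, 25]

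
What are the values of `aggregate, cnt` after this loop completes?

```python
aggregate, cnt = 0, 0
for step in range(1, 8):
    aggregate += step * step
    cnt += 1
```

Sum of squares and count
`aggregate, cnt` takes the values: (0, 0) → (1, 0) → (1, 1) → (5, 1) → (5, 2) → (14, 2) → (14, 3) → (30, 3) → (30, 4) → (55, 4) → (55, 5) → (91, 5) → (91, 6) → (140, 6) → (140, 7)

Answer: 140, 7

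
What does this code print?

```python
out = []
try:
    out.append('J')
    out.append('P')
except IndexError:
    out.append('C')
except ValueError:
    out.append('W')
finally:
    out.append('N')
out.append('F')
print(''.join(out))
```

Execution trace: 'J' (try body) → 'P' (try body, no exception) → 'N' (finally) → 'F' (after the try/except). Output: JPNF

Answer: JPNF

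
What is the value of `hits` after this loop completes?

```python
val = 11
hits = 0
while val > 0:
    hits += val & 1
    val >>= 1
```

Count set bits in 11 (binary: 0b1011)
`hits` takes the values: 0 → 1 → 2 → 3

Answer: 3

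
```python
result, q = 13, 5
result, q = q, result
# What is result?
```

Trace:
`result, q = 13, 5` → result = 13; q = 5
`result, q = q, result` → result = 5; q = 13
So result = 5

Answer: 5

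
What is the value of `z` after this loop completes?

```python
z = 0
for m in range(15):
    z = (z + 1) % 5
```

Increment mod 5, 15 times = 0
`z` takes the values: 0 → 1 → 2 → 3 → 4 → 0 → 1 → 2 → 3 → 4 → 0 → 1 → 2 → 3 → 4 → 0

Answer: 0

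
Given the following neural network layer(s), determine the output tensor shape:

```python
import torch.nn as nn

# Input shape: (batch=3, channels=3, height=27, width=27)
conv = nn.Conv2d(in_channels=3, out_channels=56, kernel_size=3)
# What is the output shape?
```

Input: (3, 3, 27, 27) -> Output: (3, 56, 25, 25)

Answer: (3, 56, 25, 25)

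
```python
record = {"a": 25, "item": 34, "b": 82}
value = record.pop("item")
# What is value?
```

Trace:
`record = {"a": 25, "item": 34, "b": 82}` → record = {'a': 25, 'item': 34, 'b': 82}
`value = record.pop("item")` → record = {'a': 25, 'b': 82}; value = 34
So value = 34

Answer: 34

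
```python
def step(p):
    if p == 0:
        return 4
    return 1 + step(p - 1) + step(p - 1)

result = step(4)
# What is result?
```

step(p) = 1 + 2·step(p-1), step(0)=4. Closed form: (4+1)·2^4 - 1 = 79.

Answer: 79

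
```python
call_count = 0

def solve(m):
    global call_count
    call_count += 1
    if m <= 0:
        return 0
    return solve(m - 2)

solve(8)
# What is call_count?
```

Linear recursion stepping by 2: 5 calls from m=8 down to ≤0.

Answer: 5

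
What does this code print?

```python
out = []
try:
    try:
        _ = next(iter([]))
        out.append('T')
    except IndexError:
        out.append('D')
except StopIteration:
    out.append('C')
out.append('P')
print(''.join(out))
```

Execution trace: 'C' (outer except StopIteration) → 'P' (after the try/except). Output: CP

Answer: CP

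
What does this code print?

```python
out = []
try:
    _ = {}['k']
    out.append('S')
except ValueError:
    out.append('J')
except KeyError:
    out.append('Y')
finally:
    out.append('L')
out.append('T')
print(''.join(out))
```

Execution trace: 'Y' (except KeyError) → 'L' (finally) → 'T' (after the try/except). Output: YLT

Answer: YLT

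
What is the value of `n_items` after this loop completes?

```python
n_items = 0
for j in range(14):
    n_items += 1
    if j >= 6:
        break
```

Loop breaks when j reaches 6, n_items is 7
`n_items` takes the values: 0 → 1 → 2 → 3 → 4 → 5 → 6 → 7

Answer: 7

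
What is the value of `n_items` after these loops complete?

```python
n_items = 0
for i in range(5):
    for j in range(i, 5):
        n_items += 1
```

Upper triangle: 5 + 4 + ... + 1
`n_items` takes the values: 0 → 1 → 2 → 3 → 4 → 5 → 6 → 7 → 8 → 9 → 10 → 11 → 12 → 13 → 14 → 15

Answer: 15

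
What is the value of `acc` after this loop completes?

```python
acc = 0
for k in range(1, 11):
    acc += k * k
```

Sum of squares 1² to 10² = 385
`acc` takes the values: 0 → 1 → 5 → 14 → 30 → 55 → 91 → 140 → 204 → 285 → 385

Answer: 385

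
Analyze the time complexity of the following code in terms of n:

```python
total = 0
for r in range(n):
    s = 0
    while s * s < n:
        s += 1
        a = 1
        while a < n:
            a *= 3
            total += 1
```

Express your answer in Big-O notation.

Each loop level contributes: n × √n × log n. Multiplying the contributions gives O(n√n log n).

Answer: O(n√n log n)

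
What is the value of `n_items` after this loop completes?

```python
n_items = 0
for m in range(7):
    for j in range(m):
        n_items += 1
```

Triangle number: 0+1+2+...+6
`n_items` takes the values: 0 → 1 → 2 → 3 → 4 → 5 → 6 → 7 → 8 → 9 → 10 → 11 → 12 → 13 → 14 → 15 → 16 → 17 → 18 → 19 → 20 → 21

Answer: 21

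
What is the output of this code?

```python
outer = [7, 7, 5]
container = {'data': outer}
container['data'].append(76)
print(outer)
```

Key concept: dict holds reference to list.
Step by step:
`outer = [7, 7, 5]` → outer = [7, 7, 5]
`container = {'data': outer}` → container = {'data': [7, 7, 5]}
`container['data'].append(76)` → outer = [7, 7, 5, 76]; container = {'data': [7, 7, 5, 76]}
`print(outer)` → prints [7, 7, 5, 76]

Answer: [7, 7, 5, 76]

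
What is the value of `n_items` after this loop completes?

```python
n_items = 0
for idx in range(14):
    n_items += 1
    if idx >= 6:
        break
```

Loop breaks when idx reaches 6, n_items is 7
`n_items` takes the values: 0 → 1 → 2 → 3 → 4 → 5 → 6 → 7

Answer: 7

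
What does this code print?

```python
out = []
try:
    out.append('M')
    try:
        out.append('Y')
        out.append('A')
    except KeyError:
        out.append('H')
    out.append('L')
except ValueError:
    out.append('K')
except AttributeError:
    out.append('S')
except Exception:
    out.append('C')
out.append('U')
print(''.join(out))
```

Execution trace: 'M' (try body) → 'Y' (inner try body) → 'A' (inner try body, no exception) → 'L' (try body, no exception) → 'U' (after the try/except). Output: MYALU

Answer: MYALU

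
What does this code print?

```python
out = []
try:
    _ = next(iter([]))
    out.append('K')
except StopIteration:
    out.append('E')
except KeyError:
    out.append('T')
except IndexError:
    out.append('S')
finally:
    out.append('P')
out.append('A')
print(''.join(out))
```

Execution trace: 'E' (except StopIteration) → 'P' (finally) → 'A' (after the try/except). Output: EPA

Answer: EPA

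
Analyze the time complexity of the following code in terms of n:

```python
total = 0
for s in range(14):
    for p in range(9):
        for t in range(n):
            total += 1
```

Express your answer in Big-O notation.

Each loop level contributes: 1 × 1 × n. Multiplying the contributions gives O(n).

Answer: O(n)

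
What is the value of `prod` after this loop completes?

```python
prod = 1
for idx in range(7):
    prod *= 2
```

2^7 = 128
`prod` takes the values: 1 → 2 → 4 → 8 → 16 → 32 → 64 → 128

Answer: 128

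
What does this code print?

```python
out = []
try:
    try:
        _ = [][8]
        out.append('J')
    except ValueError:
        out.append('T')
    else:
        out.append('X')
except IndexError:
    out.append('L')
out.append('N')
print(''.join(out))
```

Execution trace: 'L' (outer except IndexError) → 'N' (after the try/except). Output: LN

Answer: LN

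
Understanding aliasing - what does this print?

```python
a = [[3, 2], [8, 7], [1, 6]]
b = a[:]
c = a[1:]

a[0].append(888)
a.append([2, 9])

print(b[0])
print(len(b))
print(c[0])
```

Key concept: slice with nested mutation.
Step by step:
`a = [[3, 2], [8, 7], [1, 6]]` → a = [[3, 2], [8, 7], [1, 6]]
`b = a[:]` → b = [[3, 2], [8, 7], [1, 6]]
`c = a[1:]` → c = [[8, 7], [1, 6]]
`a[0].append(888)` → a = [[3, 2, 888], [8, 7], [1, 6]]; b = [[3, 2, 888], [8, 7], [1, 6]]
`a.append([2, 9])` → a = [[3, 2, 888], [8, 7], [1, 6], [2, 9]]
`print(b[0])` → prints [3, 2, 888]
`print(len(b))` → prints 3
`print(c[0])` → prints [8, 7]

Answer:
[3, 2, 888]
3
[8, 7]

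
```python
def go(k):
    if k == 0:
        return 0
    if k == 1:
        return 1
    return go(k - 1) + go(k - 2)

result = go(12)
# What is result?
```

Build up from base cases: go(0)=0, go(1)=1, go(2)=1, go(3)=2, go(4)=3, go(5)=5, go(6)=8, ..., go(12)=144

Answer: 144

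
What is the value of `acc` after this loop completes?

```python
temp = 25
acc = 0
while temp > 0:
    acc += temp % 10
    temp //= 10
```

Sum digits of 25
`acc` takes the values: 0 → 5 → 7

Answer: 7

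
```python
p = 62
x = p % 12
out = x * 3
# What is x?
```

Trace:
`p = 62` → p = 62
`x = p % 12` → x = 2
`out = x * 3` → out = 6
So x = 2

Answer: 2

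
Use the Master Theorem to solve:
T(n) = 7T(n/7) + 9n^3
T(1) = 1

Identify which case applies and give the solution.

a=7, b=7, f(n)=9n^3. log_7(7) = 1. Since c=3 > 1 and the regularity condition holds (7(n/7)^3 = (7/7^3)n^3 with 7/7^3 < 1), Case 3 applies: T(n) = Θ(f(n)) = O(n^3).

Answer: O(n^3) - Case 3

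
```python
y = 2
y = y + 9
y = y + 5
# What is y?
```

Trace:
`y = 2` → y = 2
`y = y + 9` → y = 11
`y = y + 5` → y = 16
So y = 16

Answer: 16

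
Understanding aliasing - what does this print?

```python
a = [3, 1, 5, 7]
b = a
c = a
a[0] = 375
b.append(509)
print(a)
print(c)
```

Key concept: multiple aliases.
Step by step:
`a = [3, 1, 5, 7]` → a = [3, 1, 5, 7]
`b = a` → b = [3, 1, 5, 7] (same object as a)
`c = a` → c = [3, 1, 5, 7] (same object as a, b)
`a[0] = 375` → a = [375, 1, 5, 7] (same object as b, c); b = [375, 1, 5, 7] (same object as a, c); c = [375, 1, 5, 7] (same object as a, b)
`b.append(509)` → a = [375, 1, 5, 7, 509] (same object as b, c); b = [375, 1, 5, 7, 509] (same object as a, c); c = [375, 1, 5, 7, 509] (same object as a, b)
`print(a)` → prints [375, 1, 5, 7, 509]
`print(c)` → prints [375, 1, 5, 7, 509]

Answer:
[375, 1, 5, 7, 509]
[375, 1, 5, 7, 509]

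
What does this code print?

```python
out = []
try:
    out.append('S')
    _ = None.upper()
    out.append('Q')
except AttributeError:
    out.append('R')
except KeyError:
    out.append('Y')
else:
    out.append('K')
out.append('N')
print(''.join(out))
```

Execution trace: 'S' (try body) → 'R' (except AttributeError) → 'N' (after the try/except). Output: SRN

Answer: SRN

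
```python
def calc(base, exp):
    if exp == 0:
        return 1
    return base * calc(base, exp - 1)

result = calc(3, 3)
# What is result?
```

calc(3, 3) = 3 * 3 * 3 = 27

Answer: 27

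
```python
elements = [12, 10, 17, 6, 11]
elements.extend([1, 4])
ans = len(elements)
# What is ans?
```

Trace:
`elements = [12, 10, 17, 6, 11]` → elements = [12, 10, 17, 6, 11]
`elements.extend([1, 4])` → elements = [12, 10, 17, 6, 11, 1, 4]
`ans = len(elements)` → ans = 7
So ans = 7

Answer: 7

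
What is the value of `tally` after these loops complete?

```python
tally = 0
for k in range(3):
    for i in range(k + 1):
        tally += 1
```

Triangle: 1 + 2 + ... + 3
`tally` takes the values: 0 → 1 → 2 → 3 → 4 → 5 → 6

Answer: 6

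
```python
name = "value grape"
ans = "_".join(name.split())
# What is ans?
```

Trace:
`name = "value grape"` → name = 'value grape'
`ans = "_".join(name.split())` → ans = 'value_grape'
So ans = 'value_grape'

Answer: 'value_grape'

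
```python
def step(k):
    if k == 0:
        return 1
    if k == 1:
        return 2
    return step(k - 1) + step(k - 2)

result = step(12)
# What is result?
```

Build up from base cases: step(0)=1, step(1)=2, step(2)=3, step(3)=5, step(4)=8, step(5)=13, step(6)=21, ..., step(12)=377

Answer: 377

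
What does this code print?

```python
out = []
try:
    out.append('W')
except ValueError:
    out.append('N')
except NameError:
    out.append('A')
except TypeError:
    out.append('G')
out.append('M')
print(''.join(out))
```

Execution trace: 'W' (try body, no exception) → 'M' (after the try/except). Output: WM

Answer: WM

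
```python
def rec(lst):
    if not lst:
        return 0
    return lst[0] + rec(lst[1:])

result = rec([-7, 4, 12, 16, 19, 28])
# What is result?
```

(-7) + 4 + 12 + 16 + 19 + 28 + 0 = 72

Answer: 72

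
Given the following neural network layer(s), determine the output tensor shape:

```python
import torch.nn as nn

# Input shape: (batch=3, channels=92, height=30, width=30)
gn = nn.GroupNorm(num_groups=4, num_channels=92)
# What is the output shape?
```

Input: (3, 92, 30, 30) -> Output: (3, 92, 30, 30)

Answer: (3, 92, 30, 30)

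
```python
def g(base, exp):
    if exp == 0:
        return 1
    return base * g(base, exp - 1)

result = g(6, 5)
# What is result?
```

g(6, 5) = 6 * 6 * 6 * 6 * 6 = 7776

Answer: 7776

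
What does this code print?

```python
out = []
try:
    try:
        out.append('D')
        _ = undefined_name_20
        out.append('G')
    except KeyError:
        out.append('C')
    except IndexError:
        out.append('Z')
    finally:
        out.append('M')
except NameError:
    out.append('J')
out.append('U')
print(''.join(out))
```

Execution trace: 'D' (try body) → 'M' (finally) → 'J' (outer except NameError) → 'U' (after the try/except). Output: DMJU

Answer: DMJU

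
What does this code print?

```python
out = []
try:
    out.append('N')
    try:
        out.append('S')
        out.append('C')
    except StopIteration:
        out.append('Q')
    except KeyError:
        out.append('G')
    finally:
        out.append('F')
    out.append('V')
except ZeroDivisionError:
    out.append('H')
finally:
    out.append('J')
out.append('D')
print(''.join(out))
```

Execution trace: 'N' (try body) → 'S' (inner try body) → 'C' (inner try body, no exception) → 'F' (inner finally) → 'V' (try body, no exception) → 'J' (finally) → 'D' (after the try/except). Output: NSCFVJD

Answer: NSCFVJD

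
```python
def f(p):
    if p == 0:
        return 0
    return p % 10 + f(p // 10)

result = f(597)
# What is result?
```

Sum of digits of 597: 7 + 9 + 5 = 21

Answer: 21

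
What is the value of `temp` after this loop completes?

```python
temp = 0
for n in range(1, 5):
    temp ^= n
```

XOR of 1 to 4
`temp` takes the values: 0 → 1 → 3 → 0 → 4

Answer: 4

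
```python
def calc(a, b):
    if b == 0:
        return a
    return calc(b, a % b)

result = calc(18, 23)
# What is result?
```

calc(18, 23) -> calc(23, 18) -> calc(18, 5) -> calc(5, 3) -> calc(3, 2) -> calc(2, 1) -> calc(1, 0) -> 1

Answer: 1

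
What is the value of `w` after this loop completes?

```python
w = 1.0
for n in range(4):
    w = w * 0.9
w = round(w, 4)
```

Exponential decay: 1.0 * 0.9^4
`w` takes the values: 1.0 → 0.9 → 0.81 → 0.729 → 0.6561

Answer: 0.6561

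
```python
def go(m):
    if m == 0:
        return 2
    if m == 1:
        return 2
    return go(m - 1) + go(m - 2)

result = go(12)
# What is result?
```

Build up from base cases: go(0)=2, go(1)=2, go(2)=4, go(3)=6, go(4)=10, go(5)=16, go(6)=26, ..., go(12)=466

Answer: 466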